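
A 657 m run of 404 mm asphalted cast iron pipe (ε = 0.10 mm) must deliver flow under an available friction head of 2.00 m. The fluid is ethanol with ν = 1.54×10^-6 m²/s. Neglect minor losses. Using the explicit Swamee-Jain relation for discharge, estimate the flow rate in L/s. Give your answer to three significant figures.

Swamee-Jain (Type II): Q = -0.965·√(gD⁵h_f/L)·ln[ε/(3.7D) + √(3.17ν²L/(gD³h_f))]
√(gD⁵h_f/L) = √(9.81·0.404⁵·2.00/657) = 0.01793
ε/(3.7D) = 6.69×10^-5; √(3.17ν²L/(gD³h_f)) = 6.18×10^-5
Q = -0.965·0.01793·ln(1.287×10^-4) = 0.1550 m³/s
Check: V = 1.21 m/s, Re = 3.17×10^5, f = 0.01659, h_f = 2.01 m ≈ 2.00 m ✓

Q ≈ 155 L/s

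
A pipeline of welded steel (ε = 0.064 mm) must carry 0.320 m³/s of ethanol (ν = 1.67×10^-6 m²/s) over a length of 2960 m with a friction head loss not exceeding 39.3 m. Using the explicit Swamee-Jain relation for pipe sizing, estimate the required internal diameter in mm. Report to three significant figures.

D ≈ 398 mm

Swamee-Jain (Type III): D = 0.66·[ε^1.25·(LQ²/(gh_f))^4.75 + ν·Q^9.4·(L/(gh_f))^5.2]^0.04
LQ²/(gh_f) = 0.7862; L/(gh_f) = 7.678
Term 1 = ε^1.25·(…)^4.75 = 1.83×10^-6; Term 2 = ν·Q^9.4·(…)^5.2 = 1.49×10^-6
D = 0.66·(1.83×10^-6 + 1.49×10^-6)^0.04 = 0.3985 m = 398 mm
Check: V = 2.57 m/s, Re = 6.12×10^5, f = 0.01485, h_f = 37.0 m ≈ 39.3 m ✓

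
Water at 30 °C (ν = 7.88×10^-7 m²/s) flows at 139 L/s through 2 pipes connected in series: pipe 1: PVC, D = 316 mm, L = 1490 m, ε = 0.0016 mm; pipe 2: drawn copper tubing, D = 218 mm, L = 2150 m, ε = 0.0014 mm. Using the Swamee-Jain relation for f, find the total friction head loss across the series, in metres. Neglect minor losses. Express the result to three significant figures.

H ≈ 91.0 m

Pipe 1: V = 1.772 m/s, Re = 7.11×10^5, ε/D = 5.06×10^-6, f = 0.01241, h_1 = f(L/D)V²/2g = 9.366 m
Pipe 2: V = 3.724 m/s, Re = 1.03×10^6, ε/D = 6.42×10^-6, f = 0.01171, h_2 = f(L/D)V²/2g = 81.65 m
Series → Q common, losses add: H = Σh = 91.01 m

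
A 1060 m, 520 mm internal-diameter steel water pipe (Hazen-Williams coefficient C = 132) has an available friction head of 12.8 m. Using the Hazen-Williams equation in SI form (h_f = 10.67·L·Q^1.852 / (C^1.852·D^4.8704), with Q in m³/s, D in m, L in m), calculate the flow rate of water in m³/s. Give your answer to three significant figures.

Q ≈ 0.607 m³/s

Rearranging: Q = [h_f·C^1.852·D^4.8704 / (10.67·L)]^(1/1.852)
Q = [12.8·132^1.852·0.520^4.8704 / (10.67·1060)]^0.540 = 0.6065 m³/s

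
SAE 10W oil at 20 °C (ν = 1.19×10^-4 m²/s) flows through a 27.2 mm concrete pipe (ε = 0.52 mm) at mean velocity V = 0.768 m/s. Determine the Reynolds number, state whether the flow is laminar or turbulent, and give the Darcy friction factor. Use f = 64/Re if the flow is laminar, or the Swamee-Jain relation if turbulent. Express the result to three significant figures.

Re ≈ 176; laminar; f = 64/Re ≈ 0.365

Re = VD/ν = 0.7680·0.0272/1.19×10^-4 = 176
Re < 2300 → laminar → f = 64/Re = 0.3646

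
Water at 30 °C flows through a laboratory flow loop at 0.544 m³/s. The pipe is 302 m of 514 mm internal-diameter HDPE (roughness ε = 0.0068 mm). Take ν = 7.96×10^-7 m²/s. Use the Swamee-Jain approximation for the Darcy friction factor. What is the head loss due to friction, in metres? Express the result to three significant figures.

h_f ≈ 2.28 m

V = 4Q/(πD²) = 4·0.544/(π·0.514²) = 2.622 m/s
Re = VD/ν = 2.622·0.514/7.96×10^-7 = 1.69×10^6 → turbulent
ε/D = 0.0068/514 = 1.32×10^-5
Swamee-Jain: f = 0.01108
h_f = f(L/D)V²/(2g) = 0.01108·(302/0.514)·2.622²/(2·9.81) = 2.281 m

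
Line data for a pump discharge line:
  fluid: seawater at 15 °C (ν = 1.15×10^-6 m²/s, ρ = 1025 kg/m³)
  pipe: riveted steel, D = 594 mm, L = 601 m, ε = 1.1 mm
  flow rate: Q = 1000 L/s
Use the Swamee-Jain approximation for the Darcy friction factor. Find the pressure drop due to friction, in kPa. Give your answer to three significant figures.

V = 4Q/(πD²) = 4·1.00/(π·0.594²) = 3.609 m/s
Re = VD/ν = 3.609·0.594/1.15×10^-6 = 1.86×10^6 → turbulent
ε/D = 1.1/594 = 0.00185
Swamee-Jain: f = 0.02310
h_f = f(L/D)V²/(2g) = 0.02310·(601/0.594)·3.609²/(2·9.81) = 15.52 m
Δp = ρg·h_f = 1025·9.81·15.52 = 156.0 kPa

Δp ≈ 156 kPa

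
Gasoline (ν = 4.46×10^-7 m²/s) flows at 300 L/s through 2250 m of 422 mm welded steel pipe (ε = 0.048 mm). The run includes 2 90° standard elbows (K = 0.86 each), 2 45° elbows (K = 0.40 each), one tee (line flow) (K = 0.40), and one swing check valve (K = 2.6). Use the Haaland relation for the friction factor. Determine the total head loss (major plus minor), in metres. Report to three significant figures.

H_L ≈ 17.5 m

V = 4Q/(πD²) = 2.145 m/s; V²/2g = 0.2345 m
Re = 2.03×10^6, ε/D = 1.14×10^-4 → f = 0.01296 (Haaland)
Major: h_f = f(L/D)·V²/2g = 0.01296·5332·0.2345 = 16.21 m
Minor: ΣK = 5.52; h_m = ΣK·V²/2g = 1.294 m
Total H_L = 16.21 + 1.294 = 17.50 m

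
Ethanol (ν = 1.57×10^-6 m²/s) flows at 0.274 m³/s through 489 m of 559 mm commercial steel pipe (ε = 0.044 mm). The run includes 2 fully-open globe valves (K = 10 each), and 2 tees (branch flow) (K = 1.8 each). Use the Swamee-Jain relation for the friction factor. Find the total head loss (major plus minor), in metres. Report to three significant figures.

H_L ≈ 2.31 m

V = 4Q/(πD²) = 1.116 m/s; V²/2g = 0.06353 m
Re = 3.98×10^5, ε/D = 7.87×10^-5 → f = 0.01464 (Swamee-Jain)
Major: h_f = f(L/D)·V²/2g = 0.01464·874.8·0.06353 = 0.8135 m
Minor: ΣK = 23.6; h_m = ΣK·V²/2g = 1.499 m
Total H_L = 0.8135 + 1.499 = 2.313 m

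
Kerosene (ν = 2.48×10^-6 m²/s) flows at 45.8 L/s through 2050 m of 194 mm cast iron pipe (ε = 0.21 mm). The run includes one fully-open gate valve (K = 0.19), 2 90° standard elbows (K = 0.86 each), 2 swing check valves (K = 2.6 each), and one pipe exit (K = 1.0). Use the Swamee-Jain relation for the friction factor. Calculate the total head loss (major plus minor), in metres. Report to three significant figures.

V = 4Q/(πD²) = 1.549 m/s; V²/2g = 0.1224 m
Re = 1.21×10^5, ε/D = 0.00108 → f = 0.02226 (Swamee-Jain)
Major: h_f = f(L/D)·V²/2g = 0.02226·10567·0.1224 = 28.78 m
Minor: ΣK = 8.11; h_m = ΣK·V²/2g = 0.9924 m
Total H_L = 28.78 + 0.9924 = 29.77 m

H_L ≈ 29.8 m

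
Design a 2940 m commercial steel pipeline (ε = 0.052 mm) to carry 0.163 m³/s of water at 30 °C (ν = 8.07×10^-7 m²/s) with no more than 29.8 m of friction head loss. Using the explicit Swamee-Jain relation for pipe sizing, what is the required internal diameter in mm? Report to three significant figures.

Swamee-Jain (Type III): D = 0.66·[ε^1.25·(LQ²/(gh_f))^4.75 + ν·Q^9.4·(L/(gh_f))^5.2]^0.04
LQ²/(gh_f) = 0.2672; L/(gh_f) = 10.06
Term 1 = ε^1.25·(…)^4.75 = 8.37×10^-9; Term 2 = ν·Q^9.4·(…)^5.2 = 5.18×10^-9
D = 0.66·(8.37×10^-9 + 5.18×10^-9)^0.04 = 0.3198 m = 320 mm
Check: V = 2.03 m/s, Re = 8.04×10^5, f = 0.01456, h_f = 28.1 m ≈ 29.8 m ✓

D ≈ 320 mm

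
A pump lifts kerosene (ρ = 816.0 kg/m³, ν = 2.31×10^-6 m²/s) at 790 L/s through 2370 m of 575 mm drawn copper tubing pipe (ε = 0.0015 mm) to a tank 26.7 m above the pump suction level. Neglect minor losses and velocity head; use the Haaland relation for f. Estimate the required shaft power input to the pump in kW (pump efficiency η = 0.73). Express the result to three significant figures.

P_shaft ≈ 437 kW

V = 4Q/(πD²) = 3.042 m/s; Re = 7.57×10^5; ε/D = 2.61×10^-6; f = 0.01218
h_f = f(L/D)V²/2g = 23.69 m
Total head H = z + h_f = 26.7 + 23.69 = 50.39 m
P_hyd = ρgQH = 816.0·9.81·0.790·50.39 = 318.6 kW
P_shaft = P_hyd/η = 318.6/0.73 = 436.5 kW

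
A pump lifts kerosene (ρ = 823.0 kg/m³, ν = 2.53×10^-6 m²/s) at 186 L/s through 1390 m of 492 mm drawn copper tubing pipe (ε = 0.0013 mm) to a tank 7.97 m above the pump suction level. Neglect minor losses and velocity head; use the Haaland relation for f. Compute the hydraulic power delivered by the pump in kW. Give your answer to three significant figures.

P_hyd ≈ 15.2 kW

V = 4Q/(πD²) = 0.9783 m/s; Re = 1.90×10^5; ε/D = 2.64×10^-6; f = 0.01567
h_f = f(L/D)V²/2g = 2.159 m
Total head H = z + h_f = 7.97 + 2.159 = 10.13 m
P_hyd = ρgQH = 823.0·9.81·0.186·10.13 = 15.21 kW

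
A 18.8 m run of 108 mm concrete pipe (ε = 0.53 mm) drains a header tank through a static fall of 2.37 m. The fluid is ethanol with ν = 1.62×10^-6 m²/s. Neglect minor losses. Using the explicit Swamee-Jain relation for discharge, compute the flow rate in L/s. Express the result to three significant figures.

Q ≈ 27.0 L/s

Swamee-Jain (Type II): Q = -0.965·√(gD⁵h_f/L)·ln[ε/(3.7D) + √(3.17ν²L/(gD³h_f))]
√(gD⁵h_f/L) = √(9.81·0.108⁵·2.37/18.8) = 0.004263
ε/(3.7D) = 0.00133; √(3.17ν²L/(gD³h_f)) = 7.31×10^-5
Q = -0.965·0.004263·ln(0.001399) = 0.02703 m³/s
Check: V = 2.95 m/s, Re = 1.97×10^5, f = 0.03086, h_f = 2.38 m ≈ 2.37 m ✓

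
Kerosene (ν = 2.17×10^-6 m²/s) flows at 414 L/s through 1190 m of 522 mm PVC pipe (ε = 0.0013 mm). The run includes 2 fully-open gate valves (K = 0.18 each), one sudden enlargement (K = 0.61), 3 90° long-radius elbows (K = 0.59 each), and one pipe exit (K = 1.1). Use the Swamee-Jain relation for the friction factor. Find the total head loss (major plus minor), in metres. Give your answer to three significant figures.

V = 4Q/(πD²) = 1.935 m/s; V²/2g = 0.1907 m
Re = 4.65×10^5, ε/D = 2.49×10^-6 → f = 0.01330 (Swamee-Jain)
Major: h_f = f(L/D)·V²/2g = 0.01330·2280·0.1907 = 5.783 m
Minor: ΣK = 3.84; h_m = ΣK·V²/2g = 0.7324 m
Total H_L = 5.783 + 0.7324 = 6.515 m

H_L ≈ 6.52 m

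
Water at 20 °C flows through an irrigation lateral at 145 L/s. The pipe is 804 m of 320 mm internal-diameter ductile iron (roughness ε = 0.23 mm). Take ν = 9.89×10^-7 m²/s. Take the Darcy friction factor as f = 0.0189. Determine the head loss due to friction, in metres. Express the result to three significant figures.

h_f ≈ 7.87 m

V = 4Q/(πD²) = 4·0.145/(π·0.320²) = 1.803 m/s
h_f = f(L/D)V²/(2g) = 0.01890·(804/0.320)·1.803²/(2·9.81) = 7.867 m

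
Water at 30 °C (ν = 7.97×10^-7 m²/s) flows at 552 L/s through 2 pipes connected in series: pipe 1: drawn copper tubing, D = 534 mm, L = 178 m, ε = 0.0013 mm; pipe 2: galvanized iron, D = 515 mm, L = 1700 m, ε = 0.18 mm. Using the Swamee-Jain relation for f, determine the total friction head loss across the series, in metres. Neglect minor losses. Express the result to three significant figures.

H ≈ 19.9 m

Pipe 1: V = 2.465 m/s, Re = 1.65×10^6, ε/D = 2.43×10^-6, f = 0.01077, h_1 = f(L/D)V²/2g = 1.112 m
Pipe 2: V = 2.650 m/s, Re = 1.71×10^6, ε/D = 3.50×10^-4, f = 0.01591, h_2 = f(L/D)V²/2g = 18.79 m
Series → Q common, losses add: H = Σh = 19.90 m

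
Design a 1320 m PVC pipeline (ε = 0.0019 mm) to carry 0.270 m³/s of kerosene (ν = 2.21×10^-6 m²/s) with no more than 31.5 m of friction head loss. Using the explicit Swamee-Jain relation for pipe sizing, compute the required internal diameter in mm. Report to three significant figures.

D ≈ 324 mm

Swamee-Jain (Type III): D = 0.66·[ε^1.25·(LQ²/(gh_f))^4.75 + ν·Q^9.4·(L/(gh_f))^5.2]^0.04
LQ²/(gh_f) = 0.3114; L/(gh_f) = 4.272
Term 1 = ε^1.25·(…)^4.75 = 2.77×10^-10; Term 2 = ν·Q^9.4·(…)^5.2 = 1.90×10^-8
D = 0.66·(2.77×10^-10 + 1.90×10^-8)^0.04 = 0.3243 m = 324 mm
Check: V = 3.27 m/s, Re = 4.80×10^5, f = 0.01328, h_f = 29.4 m ≈ 31.5 m ✓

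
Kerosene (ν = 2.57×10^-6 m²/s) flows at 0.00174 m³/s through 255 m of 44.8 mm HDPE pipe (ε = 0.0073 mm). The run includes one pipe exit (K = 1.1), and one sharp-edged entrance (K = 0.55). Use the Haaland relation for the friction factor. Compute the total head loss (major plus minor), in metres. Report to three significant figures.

V = 4Q/(πD²) = 1.104 m/s; V²/2g = 0.06210 m
Re = 1.92×10^4, ε/D = 1.63×10^-4 → f = 0.02626 (Haaland)
Major: h_f = f(L/D)·V²/2g = 0.02626·5692·0.06210 = 9.284 m
Minor: ΣK = 1.65; h_m = ΣK·V²/2g = 0.1025 m
Total H_L = 9.284 + 0.1025 = 9.386 m

H_L ≈ 9.39 m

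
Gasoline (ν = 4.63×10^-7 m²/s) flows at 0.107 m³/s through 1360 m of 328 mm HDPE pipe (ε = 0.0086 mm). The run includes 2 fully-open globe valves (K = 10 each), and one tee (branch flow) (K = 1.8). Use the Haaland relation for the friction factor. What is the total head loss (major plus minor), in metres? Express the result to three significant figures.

V = 4Q/(πD²) = 1.266 m/s; V²/2g = 0.08173 m
Re = 8.97×10^5, ε/D = 2.62×10^-5 → f = 0.01226 (Haaland)
Major: h_f = f(L/D)·V²/2g = 0.01226·4146·0.08173 = 4.155 m
Minor: ΣK = 21.8; h_m = ΣK·V²/2g = 1.782 m
Total H_L = 4.155 + 1.782 = 5.937 m

H_L ≈ 5.94 m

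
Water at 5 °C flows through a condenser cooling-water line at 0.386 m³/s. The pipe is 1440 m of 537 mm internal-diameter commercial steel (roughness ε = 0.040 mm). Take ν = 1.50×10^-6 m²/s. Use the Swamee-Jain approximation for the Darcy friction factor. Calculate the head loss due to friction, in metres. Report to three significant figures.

h_f ≈ 5.49 m

V = 4Q/(πD²) = 4·0.386/(π·0.537²) = 1.704 m/s
Re = VD/ν = 1.704·0.537/1.50×10^-6 = 6.10×10^5 → turbulent
ε/D = 0.040/537 = 7.45×10^-5
Swamee-Jain: f = 0.01382
h_f = f(L/D)V²/(2g) = 0.01382·(1440/0.537)·1.704²/(2·9.81) = 5.486 m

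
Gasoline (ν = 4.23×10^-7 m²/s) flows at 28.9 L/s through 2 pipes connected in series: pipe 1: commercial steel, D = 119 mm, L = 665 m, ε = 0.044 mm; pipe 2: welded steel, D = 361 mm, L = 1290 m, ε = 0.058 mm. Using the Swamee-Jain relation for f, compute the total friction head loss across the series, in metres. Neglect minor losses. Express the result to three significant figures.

H ≈ 32.1 m

Pipe 1: V = 2.598 m/s, Re = 7.31×10^5, ε/D = 3.70×10^-4, f = 0.01656, h_1 = f(L/D)V²/2g = 31.85 m
Pipe 2: V = 0.2824 m/s, Re = 2.41×10^5, ε/D = 1.61×10^-4, f = 0.01643, h_2 = f(L/D)V²/2g = 0.2386 m
Series → Q common, losses add: H = Σh = 32.09 m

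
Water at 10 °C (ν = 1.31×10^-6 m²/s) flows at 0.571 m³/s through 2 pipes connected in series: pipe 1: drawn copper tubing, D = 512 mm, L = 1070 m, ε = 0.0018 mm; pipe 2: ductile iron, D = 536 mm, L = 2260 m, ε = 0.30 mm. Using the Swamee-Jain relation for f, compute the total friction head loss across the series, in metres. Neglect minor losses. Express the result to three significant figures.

Pipe 1: V = 2.773 m/s, Re = 1.08×10^6, ε/D = 3.52×10^-6, f = 0.01154, h_1 = f(L/D)V²/2g = 9.458 m
Pipe 2: V = 2.531 m/s, Re = 1.04×10^6, ε/D = 5.60×10^-4, f = 0.01767, h_2 = f(L/D)V²/2g = 24.32 m
Series → Q common, losses add: H = Σh = 33.78 m

H ≈ 33.8 m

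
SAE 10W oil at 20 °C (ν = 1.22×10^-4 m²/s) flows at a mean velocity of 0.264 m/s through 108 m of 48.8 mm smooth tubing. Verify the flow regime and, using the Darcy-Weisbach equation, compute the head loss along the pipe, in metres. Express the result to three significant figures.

h_f ≈ 4.76 m

Re = VD/ν = 0.264·0.04880/1.22×10^-4 = 106 → laminar (Re < 2300)
f = 64/Re = 0.6061
h_f = f(L/D)V²/(2g) = 0.6061·(108/0.04880)·0.264²/(2·9.81) = 4.765 m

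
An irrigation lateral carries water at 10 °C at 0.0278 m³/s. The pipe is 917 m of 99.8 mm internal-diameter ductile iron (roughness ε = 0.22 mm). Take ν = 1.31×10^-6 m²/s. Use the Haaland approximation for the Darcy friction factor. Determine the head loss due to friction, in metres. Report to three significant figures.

h_f ≈ 146 m

V = 4Q/(πD²) = 4·0.0278/(π·0.0998²) = 3.554 m/s
Re = VD/ν = 3.554·0.0998/1.31×10^-6 = 2.71×10^5 → turbulent
ε/D = 0.22/99.8 = 0.00220
Haaland: f = 0.02464
h_f = f(L/D)V²/(2g) = 0.02464·(917/0.0998)·3.554²/(2·9.81) = 145.7 m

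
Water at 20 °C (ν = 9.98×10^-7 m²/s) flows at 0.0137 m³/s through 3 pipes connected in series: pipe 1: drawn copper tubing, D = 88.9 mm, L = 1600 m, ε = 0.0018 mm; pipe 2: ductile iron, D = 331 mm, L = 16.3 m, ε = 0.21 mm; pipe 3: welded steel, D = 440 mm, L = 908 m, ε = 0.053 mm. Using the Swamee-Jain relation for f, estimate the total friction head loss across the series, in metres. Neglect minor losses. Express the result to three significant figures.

Pipe 1: V = 2.207 m/s, Re = 1.97×10^5, ε/D = 2.02×10^-5, f = 0.01577, h_1 = f(L/D)V²/2g = 70.46 m
Pipe 2: V = 0.1592 m/s, Re = 5.28×10^4, ε/D = 6.34×10^-4, f = 0.02287, h_2 = f(L/D)V²/2g = 0.001455 m
Pipe 3: V = 0.09010 m/s, Re = 3.97×10^4, ε/D = 1.20×10^-4, f = 0.02231, h_3 = f(L/D)V²/2g = 0.01905 m
Series → Q common, losses add: H = Σh = 70.48 m

H ≈ 70.5 m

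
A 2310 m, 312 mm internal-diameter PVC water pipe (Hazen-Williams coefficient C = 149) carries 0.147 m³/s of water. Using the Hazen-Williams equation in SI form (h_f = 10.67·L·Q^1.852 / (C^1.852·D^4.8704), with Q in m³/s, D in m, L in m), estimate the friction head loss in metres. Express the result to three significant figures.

h_f ≈ 19.4 m

h_f = 10.67·2310·0.147^1.852 / (149^1.852·0.312^4.8704) = 19.43 m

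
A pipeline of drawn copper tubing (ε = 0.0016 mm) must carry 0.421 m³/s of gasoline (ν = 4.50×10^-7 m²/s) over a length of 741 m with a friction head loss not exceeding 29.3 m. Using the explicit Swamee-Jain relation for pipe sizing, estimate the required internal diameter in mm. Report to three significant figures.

D ≈ 325 mm

Swamee-Jain (Type III): D = 0.66·[ε^1.25·(LQ²/(gh_f))^4.75 + ν·Q^9.4·(L/(gh_f))^5.2]^0.04
LQ²/(gh_f) = 0.4569; L/(gh_f) = 2.578
Term 1 = ε^1.25·(…)^4.75 = 1.38×10^-9; Term 2 = ν·Q^9.4·(…)^5.2 = 1.82×10^-8
D = 0.66·(1.38×10^-9 + 1.82×10^-8)^0.04 = 0.3245 m = 325 mm
Check: V = 5.09 m/s, Re = 3.67×10^6, f = 0.009708, h_f = 29.3 m ≈ 29.3 m ✓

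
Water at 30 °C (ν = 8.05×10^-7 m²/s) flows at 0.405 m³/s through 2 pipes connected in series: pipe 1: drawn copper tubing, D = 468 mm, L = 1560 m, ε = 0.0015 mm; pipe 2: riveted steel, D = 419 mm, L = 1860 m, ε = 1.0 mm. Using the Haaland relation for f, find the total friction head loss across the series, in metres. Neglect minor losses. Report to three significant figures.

H ≈ 58.6 m

Pipe 1: V = 2.354 m/s, Re = 1.37×10^6, ε/D = 3.21×10^-6, f = 0.01106, h_1 = f(L/D)V²/2g = 10.42 m
Pipe 2: V = 2.937 m/s, Re = 1.53×10^6, ε/D = 0.00239, f = 0.02470, h_2 = f(L/D)V²/2g = 48.22 m
Series → Q common, losses add: H = Σh = 58.64 m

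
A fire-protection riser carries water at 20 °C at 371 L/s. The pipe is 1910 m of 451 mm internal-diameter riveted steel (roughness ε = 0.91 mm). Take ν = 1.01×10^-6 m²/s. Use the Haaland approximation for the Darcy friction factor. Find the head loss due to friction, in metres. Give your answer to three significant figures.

h_f ≈ 27.6 m

V = 4Q/(πD²) = 4·0.371/(π·0.451²) = 2.322 m/s
Re = VD/ν = 2.322·0.451/1.01×10^-6 = 1.04×10^6 → turbulent
ε/D = 0.91/451 = 0.00202
Haaland: f = 0.02368
h_f = f(L/D)V²/(2g) = 0.02368·(1910/0.451)·2.322²/(2·9.81) = 27.57 m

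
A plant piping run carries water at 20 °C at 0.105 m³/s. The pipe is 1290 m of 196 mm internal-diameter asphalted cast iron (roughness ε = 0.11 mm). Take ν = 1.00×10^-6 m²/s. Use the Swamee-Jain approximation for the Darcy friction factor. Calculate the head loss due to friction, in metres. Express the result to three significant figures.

V = 4Q/(πD²) = 4·0.105/(π·0.196²) = 3.480 m/s
Re = VD/ν = 3.480·0.196/1.00×10^-6 = 6.82×10^5 → turbulent
ε/D = 0.11/196 = 5.61×10^-4
Swamee-Jain: f = 0.01792
h_f = f(L/D)V²/(2g) = 0.01792·(1290/0.196)·3.480²/(2·9.81) = 72.79 m

h_f ≈ 72.8 m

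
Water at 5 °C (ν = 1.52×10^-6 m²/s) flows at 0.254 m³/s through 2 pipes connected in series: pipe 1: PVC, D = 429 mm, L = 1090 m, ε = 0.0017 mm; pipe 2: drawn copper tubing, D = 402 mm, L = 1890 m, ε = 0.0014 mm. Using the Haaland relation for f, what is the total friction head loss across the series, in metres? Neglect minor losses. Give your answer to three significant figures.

Pipe 1: V = 1.757 m/s, Re = 4.96×10^5, ε/D = 3.96×10^-6, f = 0.01313, h_1 = f(L/D)V²/2g = 5.248 m
Pipe 2: V = 2.001 m/s, Re = 5.29×10^5, ε/D = 3.48×10^-6, f = 0.01297, h_2 = f(L/D)V²/2g = 12.45 m
Series → Q common, losses add: H = Σh = 17.70 m

H ≈ 17.7 m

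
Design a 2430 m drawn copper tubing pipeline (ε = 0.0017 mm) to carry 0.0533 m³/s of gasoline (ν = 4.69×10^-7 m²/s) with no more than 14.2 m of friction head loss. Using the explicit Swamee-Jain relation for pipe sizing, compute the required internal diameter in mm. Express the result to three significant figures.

D ≈ 222 mm

Swamee-Jain (Type III): D = 0.66·[ε^1.25·(LQ²/(gh_f))^4.75 + ν·Q^9.4·(L/(gh_f))^5.2]^0.04
LQ²/(gh_f) = 0.04956; L/(gh_f) = 17.44
Term 1 = ε^1.25·(…)^4.75 = 3.89×10^-14; Term 2 = ν·Q^9.4·(…)^5.2 = 1.44×10^-12
D = 0.66·(3.89×10^-14 + 1.44×10^-12)^0.04 = 0.2220 m = 222 mm
Check: V = 1.38 m/s, Re = 6.52×10^5, f = 0.01264, h_f = 13.4 m ≈ 14.2 m ✓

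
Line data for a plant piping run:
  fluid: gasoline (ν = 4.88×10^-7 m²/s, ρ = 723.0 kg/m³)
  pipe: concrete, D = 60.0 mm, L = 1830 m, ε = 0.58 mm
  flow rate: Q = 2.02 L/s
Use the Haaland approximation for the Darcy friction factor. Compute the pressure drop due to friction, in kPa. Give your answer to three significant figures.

Δp ≈ 215 kPa

V = 4Q/(πD²) = 4·0.00202/(π·0.0600²) = 0.7144 m/s
Re = VD/ν = 0.7144·0.0600/4.88×10^-7 = 8.78×10^4 → turbulent
ε/D = 0.58/60.0 = 0.00967
Haaland: f = 0.03820
h_f = f(L/D)V²/(2g) = 0.03820·(1830/0.0600)·0.7144²/(2·9.81) = 30.31 m
Δp = ρg·h_f = 723.0·9.81·30.31 = 215.0 kPa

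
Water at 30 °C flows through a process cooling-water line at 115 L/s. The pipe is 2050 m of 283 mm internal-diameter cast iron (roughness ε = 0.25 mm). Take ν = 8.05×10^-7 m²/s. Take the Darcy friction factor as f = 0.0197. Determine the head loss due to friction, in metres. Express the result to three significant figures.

V = 4Q/(πD²) = 4·0.115/(π·0.283²) = 1.828 m/s
h_f = f(L/D)V²/(2g) = 0.01970·(2050/0.283)·1.828²/(2·9.81) = 24.31 m

h_f ≈ 24.3 m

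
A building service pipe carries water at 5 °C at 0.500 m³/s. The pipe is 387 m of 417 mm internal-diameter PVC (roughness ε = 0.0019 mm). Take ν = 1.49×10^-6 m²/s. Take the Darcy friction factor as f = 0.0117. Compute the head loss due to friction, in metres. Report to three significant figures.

V = 4Q/(πD²) = 4·0.500/(π·0.417²) = 3.661 m/s
h_f = f(L/D)V²/(2g) = 0.01170·(387/0.417)·3.661²/(2·9.81) = 7.418 m

h_f ≈ 7.42 m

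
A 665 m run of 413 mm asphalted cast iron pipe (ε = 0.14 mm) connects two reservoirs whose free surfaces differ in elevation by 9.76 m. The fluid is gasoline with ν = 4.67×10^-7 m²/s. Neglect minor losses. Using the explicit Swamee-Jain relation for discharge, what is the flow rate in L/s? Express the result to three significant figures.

Swamee-Jain (Type II): Q = -0.965·√(gD⁵h_f/L)·ln[ε/(3.7D) + √(3.17ν²L/(gD³h_f))]
√(gD⁵h_f/L) = √(9.81·0.413⁵·9.76/665) = 0.04159
ε/(3.7D) = 9.16×10^-5; √(3.17ν²L/(gD³h_f)) = 8.26×10^-6
Q = -0.965·0.04159·ln(9.987×10^-5) = 0.3697 m³/s
Check: V = 2.76 m/s, Re = 2.44×10^6, f = 0.01569, h_f = 9.81 m ≈ 9.76 m ✓

Q ≈ 370 L/s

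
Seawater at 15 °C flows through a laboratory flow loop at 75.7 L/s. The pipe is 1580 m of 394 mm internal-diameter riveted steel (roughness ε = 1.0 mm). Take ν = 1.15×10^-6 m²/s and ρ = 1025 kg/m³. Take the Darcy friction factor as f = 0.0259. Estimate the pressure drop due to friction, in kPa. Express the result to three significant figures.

Δp ≈ 20.5 kPa

V = 4Q/(πD²) = 4·0.0757/(π·0.394²) = 0.6209 m/s
h_f = f(L/D)V²/(2g) = 0.02590·(1580/0.394)·0.6209²/(2·9.81) = 2.041 m
Δp = ρg·h_f = 1025·9.81·2.041 = 20.52 kPa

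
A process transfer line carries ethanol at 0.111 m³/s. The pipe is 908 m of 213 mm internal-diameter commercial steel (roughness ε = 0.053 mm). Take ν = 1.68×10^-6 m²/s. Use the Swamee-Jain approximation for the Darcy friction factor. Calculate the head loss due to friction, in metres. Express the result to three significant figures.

h_f ≈ 34.3 m

V = 4Q/(πD²) = 4·0.111/(π·0.213²) = 3.115 m/s
Re = VD/ν = 3.115·0.213/1.68×10^-6 = 3.95×10^5 → turbulent
ε/D = 0.053/213 = 2.49×10^-4
Swamee-Jain: f = 0.01626
h_f = f(L/D)V²/(2g) = 0.01626·(908/0.213)·3.115²/(2·9.81) = 34.29 m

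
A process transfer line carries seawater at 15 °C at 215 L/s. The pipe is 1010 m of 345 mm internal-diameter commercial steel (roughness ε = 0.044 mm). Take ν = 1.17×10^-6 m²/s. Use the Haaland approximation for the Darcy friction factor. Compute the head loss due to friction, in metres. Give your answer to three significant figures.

V = 4Q/(πD²) = 4·0.215/(π·0.345²) = 2.300 m/s
Re = VD/ν = 2.300·0.345/1.17×10^-6 = 6.78×10^5 → turbulent
ε/D = 0.044/345 = 1.28×10^-4
Haaland: f = 0.01414
h_f = f(L/D)V²/(2g) = 0.01414·(1010/0.345)·2.300²/(2·9.81) = 11.16 m

h_f ≈ 11.2 m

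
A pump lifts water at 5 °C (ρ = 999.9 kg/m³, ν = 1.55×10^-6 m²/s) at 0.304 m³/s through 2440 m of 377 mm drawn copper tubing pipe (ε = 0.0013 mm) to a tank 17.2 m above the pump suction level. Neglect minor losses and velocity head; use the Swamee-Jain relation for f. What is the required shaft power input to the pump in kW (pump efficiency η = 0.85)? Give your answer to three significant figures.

P_shaft ≈ 168 kW

V = 4Q/(πD²) = 2.723 m/s; Re = 6.62×10^5; ε/D = 3.45×10^-6; f = 0.01252
h_f = f(L/D)V²/2g = 30.64 m
Total head H = z + h_f = 17.2 + 30.64 = 47.84 m
P_hyd = ρgQH = 999.9·9.81·0.304·47.84 = 142.6 kW
P_shaft = P_hyd/η = 142.6/0.85 = 167.8 kW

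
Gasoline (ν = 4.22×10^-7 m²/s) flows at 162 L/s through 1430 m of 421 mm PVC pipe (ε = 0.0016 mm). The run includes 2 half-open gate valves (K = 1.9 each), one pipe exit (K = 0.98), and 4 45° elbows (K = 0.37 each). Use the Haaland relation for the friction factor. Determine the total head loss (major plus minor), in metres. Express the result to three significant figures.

H_L ≈ 3.10 m

V = 4Q/(πD²) = 1.164 m/s; V²/2g = 0.06903 m
Re = 1.16×10^6, ε/D = 3.80×10^-6 → f = 0.01137 (Haaland)
Major: h_f = f(L/D)·V²/2g = 0.01137·3397·0.06903 = 2.666 m
Minor: ΣK = 6.26; h_m = ΣK·V²/2g = 0.4321 m
Total H_L = 2.666 + 0.4321 = 3.098 m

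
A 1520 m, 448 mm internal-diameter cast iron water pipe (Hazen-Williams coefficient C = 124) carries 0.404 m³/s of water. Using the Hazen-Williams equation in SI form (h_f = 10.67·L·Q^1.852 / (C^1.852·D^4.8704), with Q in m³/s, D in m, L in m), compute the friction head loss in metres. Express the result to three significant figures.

h_f = 10.67·1520·0.404^1.852 / (124^1.852·0.448^4.8704) = 20.06 m

h_f ≈ 20.1 m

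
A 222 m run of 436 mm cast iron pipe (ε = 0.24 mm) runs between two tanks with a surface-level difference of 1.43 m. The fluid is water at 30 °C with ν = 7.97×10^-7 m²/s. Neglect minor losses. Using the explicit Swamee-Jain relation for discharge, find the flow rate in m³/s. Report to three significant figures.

Swamee-Jain (Type II): Q = -0.965·√(gD⁵h_f/L)·ln[ε/(3.7D) + √(3.17ν²L/(gD³h_f))]
√(gD⁵h_f/L) = √(9.81·0.436⁵·1.43/222) = 0.03155
ε/(3.7D) = 1.49×10^-4; √(3.17ν²L/(gD³h_f)) = 1.96×10^-5
Q = -0.965·0.03155·ln(1.684×10^-4) = 0.2646 m³/s
Check: V = 1.77 m/s, Re = 9.69×10^5, f = 0.01765, h_f = 1.44 m ≈ 1.43 m ✓

Q ≈ 0.265 m³/s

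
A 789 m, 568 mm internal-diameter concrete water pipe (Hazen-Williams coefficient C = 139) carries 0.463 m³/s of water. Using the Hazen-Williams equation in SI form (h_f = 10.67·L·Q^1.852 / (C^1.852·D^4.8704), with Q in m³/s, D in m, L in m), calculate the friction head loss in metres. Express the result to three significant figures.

h_f = 10.67·789·0.463^1.852 / (139^1.852·0.568^4.8704) = 3.416 m

h_f ≈ 3.42 m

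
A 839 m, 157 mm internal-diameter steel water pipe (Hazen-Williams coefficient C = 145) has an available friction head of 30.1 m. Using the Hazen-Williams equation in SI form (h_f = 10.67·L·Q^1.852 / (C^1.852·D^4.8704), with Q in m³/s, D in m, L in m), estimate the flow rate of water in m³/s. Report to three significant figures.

Rearranging: Q = [h_f·C^1.852·D^4.8704 / (10.67·L)]^(1/1.852)
Q = [30.1·145^1.852·0.157^4.8704 / (10.67·839)]^0.540 = 0.05143 m³/s

Q ≈ 0.0514 m³/s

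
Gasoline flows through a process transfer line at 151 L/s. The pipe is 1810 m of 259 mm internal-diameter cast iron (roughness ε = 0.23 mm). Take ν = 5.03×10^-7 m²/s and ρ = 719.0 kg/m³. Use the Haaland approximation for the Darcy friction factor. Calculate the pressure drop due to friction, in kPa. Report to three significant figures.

Δp ≈ 399 kPa

V = 4Q/(πD²) = 4·0.151/(π·0.259²) = 2.866 m/s
Re = VD/ν = 2.866·0.259/5.03×10^-7 = 1.48×10^6 → turbulent
ε/D = 0.23/259 = 8.88×10^-4
Haaland: f = 0.01932
h_f = f(L/D)V²/(2g) = 0.01932·(1810/0.259)·2.866²/(2·9.81) = 56.52 m
Δp = ρg·h_f = 719.0·9.81·56.52 = 398.6 kPa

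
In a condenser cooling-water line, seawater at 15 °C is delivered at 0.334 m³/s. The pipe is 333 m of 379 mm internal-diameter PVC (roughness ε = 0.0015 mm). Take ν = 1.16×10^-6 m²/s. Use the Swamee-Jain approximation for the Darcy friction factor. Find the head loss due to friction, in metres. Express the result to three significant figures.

h_f ≈ 4.62 m

V = 4Q/(πD²) = 4·0.334/(π·0.379²) = 2.961 m/s
Re = VD/ν = 2.961·0.379/1.16×10^-6 = 9.67×10^5 → turbulent
ε/D = 0.0015/379 = 3.96×10^-6
Swamee-Jain: f = 0.01177
h_f = f(L/D)V²/(2g) = 0.01177·(333/0.379)·2.961²/(2·9.81) = 4.620 m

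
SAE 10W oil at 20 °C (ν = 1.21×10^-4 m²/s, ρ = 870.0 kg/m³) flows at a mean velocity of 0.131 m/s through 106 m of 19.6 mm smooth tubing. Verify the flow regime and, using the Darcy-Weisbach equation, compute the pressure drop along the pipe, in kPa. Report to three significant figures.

Δp ≈ 122 kPa

Re = VD/ν = 0.131·0.01960/1.21×10^-4 = 21.2 → laminar (Re < 2300)
f = 64/Re = 3.016
h_f = f(L/D)V²/(2g) = 3.016·(106/0.01960)·0.131²/(2·9.81) = 14.27 m
Δp = ρg·h_f = 870.0·9.81·14.27 = 121.8 kPa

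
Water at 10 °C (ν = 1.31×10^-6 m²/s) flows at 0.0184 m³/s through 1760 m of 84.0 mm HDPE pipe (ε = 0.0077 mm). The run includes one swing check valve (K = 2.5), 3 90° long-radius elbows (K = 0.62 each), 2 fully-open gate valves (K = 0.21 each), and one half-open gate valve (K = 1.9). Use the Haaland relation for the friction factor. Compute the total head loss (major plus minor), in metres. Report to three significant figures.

V = 4Q/(πD²) = 3.320 m/s; V²/2g = 0.5619 m
Re = 2.13×10^5, ε/D = 9.17×10^-5 → f = 0.01597 (Haaland)
Major: h_f = f(L/D)·V²/2g = 0.01597·20952·0.5619 = 188.0 m
Minor: ΣK = 6.68; h_m = ΣK·V²/2g = 3.753 m
Total H_L = 188.0 + 3.753 = 191.7 m

H_L ≈ 192 m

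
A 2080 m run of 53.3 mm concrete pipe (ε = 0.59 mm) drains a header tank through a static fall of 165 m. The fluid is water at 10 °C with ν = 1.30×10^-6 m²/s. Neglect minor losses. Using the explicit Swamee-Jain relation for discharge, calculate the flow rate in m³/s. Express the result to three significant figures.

Q ≈ 0.00321 m³/s

Swamee-Jain (Type II): Q = -0.965·√(gD⁵h_f/L)·ln[ε/(3.7D) + √(3.17ν²L/(gD³h_f))]
√(gD⁵h_f/L) = √(9.81·0.0533⁵·165/2080) = 5.786×10^-4
ε/(3.7D) = 0.00299; √(3.17ν²L/(gD³h_f)) = 2.13×10^-4
Q = -0.965·5.786×10^-4·ln(0.003205) = 0.003207 m³/s
Check: V = 1.44 m/s, Re = 5.89×10^4, f = 0.04053, h_f = 166 m ≈ 165 m ✓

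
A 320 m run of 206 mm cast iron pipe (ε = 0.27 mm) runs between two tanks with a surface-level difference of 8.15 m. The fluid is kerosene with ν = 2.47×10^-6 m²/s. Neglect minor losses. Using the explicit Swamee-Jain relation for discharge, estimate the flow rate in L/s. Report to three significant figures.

Swamee-Jain (Type II): Q = -0.965·√(gD⁵h_f/L)·ln[ε/(3.7D) + √(3.17ν²L/(gD³h_f))]
√(gD⁵h_f/L) = √(9.81·0.206⁵·8.15/320) = 0.009627
ε/(3.7D) = 3.54×10^-4; √(3.17ν²L/(gD³h_f)) = 9.41×10^-5
Q = -0.965·0.009627·ln(4.483×10^-4) = 0.07163 m³/s
Check: V = 2.15 m/s, Re = 1.79×10^5, f = 0.02247, h_f = 8.22 m ≈ 8.15 m ✓

Q ≈ 71.6 L/s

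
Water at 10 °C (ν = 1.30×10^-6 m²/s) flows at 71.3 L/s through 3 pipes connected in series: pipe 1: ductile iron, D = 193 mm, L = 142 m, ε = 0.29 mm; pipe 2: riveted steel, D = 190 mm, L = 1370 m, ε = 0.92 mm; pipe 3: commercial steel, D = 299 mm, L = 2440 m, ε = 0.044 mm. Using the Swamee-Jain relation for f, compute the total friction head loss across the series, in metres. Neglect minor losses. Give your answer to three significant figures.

H ≈ 82.8 m

Pipe 1: V = 2.437 m/s, Re = 3.62×10^5, ε/D = 0.00150, f = 0.02249, h_1 = f(L/D)V²/2g = 5.009 m
Pipe 2: V = 2.515 m/s, Re = 3.68×10^5, ε/D = 0.00484, f = 0.03046, h_2 = f(L/D)V²/2g = 70.79 m
Pipe 3: V = 1.015 m/s, Re = 2.34×10^5, ε/D = 1.47×10^-4, f = 0.01639, h_3 = f(L/D)V²/2g = 7.030 m
Series → Q common, losses add: H = Σh = 82.83 m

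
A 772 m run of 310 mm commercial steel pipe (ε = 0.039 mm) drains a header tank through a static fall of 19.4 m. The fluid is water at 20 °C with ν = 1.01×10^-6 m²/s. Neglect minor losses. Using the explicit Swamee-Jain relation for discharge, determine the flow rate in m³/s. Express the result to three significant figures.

Q ≈ 0.251 m³/s

Swamee-Jain (Type II): Q = -0.965·√(gD⁵h_f/L)·ln[ε/(3.7D) + √(3.17ν²L/(gD³h_f))]
√(gD⁵h_f/L) = √(9.81·0.310⁵·19.4/772) = 0.02657
ε/(3.7D) = 3.40×10^-5; √(3.17ν²L/(gD³h_f)) = 2.10×10^-5
Q = -0.965·0.02657·ln(5.499×10^-5) = 0.2515 m³/s
Check: V = 3.33 m/s, Re = 1.02×10^6, f = 0.01385, h_f = 19.5 m ≈ 19.4 m ✓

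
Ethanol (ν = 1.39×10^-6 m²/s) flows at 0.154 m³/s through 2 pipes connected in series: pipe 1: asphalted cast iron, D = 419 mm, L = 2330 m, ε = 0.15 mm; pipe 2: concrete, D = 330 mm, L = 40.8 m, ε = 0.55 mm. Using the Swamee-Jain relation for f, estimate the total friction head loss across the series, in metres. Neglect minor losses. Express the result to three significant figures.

H ≈ 6.58 m

Pipe 1: V = 1.117 m/s, Re = 3.37×10^5, ε/D = 3.58×10^-4, f = 0.01729, h_1 = f(L/D)V²/2g = 6.113 m
Pipe 2: V = 1.801 m/s, Re = 4.27×10^5, ε/D = 0.00167, f = 0.02294, h_2 = f(L/D)V²/2g = 0.4686 m
Series → Q common, losses add: H = Σh = 6.582 m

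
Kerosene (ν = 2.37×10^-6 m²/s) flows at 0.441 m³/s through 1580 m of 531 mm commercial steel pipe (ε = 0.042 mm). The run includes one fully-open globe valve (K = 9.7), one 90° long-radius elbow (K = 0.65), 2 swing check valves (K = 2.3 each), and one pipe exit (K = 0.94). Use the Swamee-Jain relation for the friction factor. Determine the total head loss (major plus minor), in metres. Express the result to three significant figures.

H_L ≈ 11.9 m

V = 4Q/(πD²) = 1.991 m/s; V²/2g = 0.2021 m
Re = 4.46×10^5, ε/D = 7.91×10^-5 → f = 0.01442 (Swamee-Jain)
Major: h_f = f(L/D)·V²/2g = 0.01442·2976·0.2021 = 8.674 m
Minor: ΣK = 15.9; h_m = ΣK·V²/2g = 3.212 m
Total H_L = 8.674 + 3.212 = 11.89 m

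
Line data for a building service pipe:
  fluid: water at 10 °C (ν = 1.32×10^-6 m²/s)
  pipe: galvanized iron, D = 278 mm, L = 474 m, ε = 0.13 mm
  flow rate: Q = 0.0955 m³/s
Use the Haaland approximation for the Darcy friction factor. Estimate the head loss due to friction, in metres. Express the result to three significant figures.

h_f ≈ 3.82 m

V = 4Q/(πD²) = 4·0.0955/(π·0.278²) = 1.573 m/s
Re = VD/ν = 1.573·0.278/1.32×10^-6 = 3.31×10^5 → turbulent
ε/D = 0.13/278 = 4.68×10^-4
Haaland: f = 0.01777
h_f = f(L/D)V²/(2g) = 0.01777·(474/0.278)·1.573²/(2·9.81) = 3.822 m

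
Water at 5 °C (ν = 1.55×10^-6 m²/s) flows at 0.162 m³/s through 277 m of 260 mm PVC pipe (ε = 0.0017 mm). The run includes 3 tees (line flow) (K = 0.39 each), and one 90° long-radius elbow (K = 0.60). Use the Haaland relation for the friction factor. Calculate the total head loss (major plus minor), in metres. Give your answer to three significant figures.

V = 4Q/(πD²) = 3.051 m/s; V²/2g = 0.4745 m
Re = 5.12×10^5, ε/D = 6.54×10^-6 → f = 0.01308 (Haaland)
Major: h_f = f(L/D)·V²/2g = 0.01308·1065·0.4745 = 6.614 m
Minor: ΣK = 1.77; h_m = ΣK·V²/2g = 0.8399 m
Total H_L = 6.614 + 0.8399 = 7.454 m

H_L ≈ 7.45 m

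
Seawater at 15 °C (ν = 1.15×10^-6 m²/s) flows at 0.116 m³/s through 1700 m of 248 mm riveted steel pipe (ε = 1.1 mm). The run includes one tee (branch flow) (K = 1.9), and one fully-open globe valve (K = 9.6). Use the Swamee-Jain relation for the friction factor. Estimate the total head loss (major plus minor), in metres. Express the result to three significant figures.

H_L ≈ 63.0 m

V = 4Q/(πD²) = 2.401 m/s; V²/2g = 0.2939 m
Re = 5.18×10^5, ε/D = 0.00444 → f = 0.02959 (Swamee-Jain)
Major: h_f = f(L/D)·V²/2g = 0.02959·6855·0.2939 = 59.62 m
Minor: ΣK = 11.5; h_m = ΣK·V²/2g = 3.380 m
Total H_L = 59.62 + 3.380 = 63.00 m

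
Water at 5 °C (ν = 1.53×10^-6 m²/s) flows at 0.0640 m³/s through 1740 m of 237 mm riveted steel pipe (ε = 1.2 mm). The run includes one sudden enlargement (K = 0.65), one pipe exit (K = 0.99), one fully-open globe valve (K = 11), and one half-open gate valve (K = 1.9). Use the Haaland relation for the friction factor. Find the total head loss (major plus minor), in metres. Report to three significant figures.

V = 4Q/(πD²) = 1.451 m/s; V²/2g = 0.1073 m
Re = 2.25×10^5, ε/D = 0.00506 → f = 0.03093 (Haaland)
Major: h_f = f(L/D)·V²/2g = 0.03093·7342·0.1073 = 24.36 m
Minor: ΣK = 14.5; h_m = ΣK·V²/2g = 1.560 m
Total H_L = 24.36 + 1.560 = 25.92 m

H_L ≈ 25.9 m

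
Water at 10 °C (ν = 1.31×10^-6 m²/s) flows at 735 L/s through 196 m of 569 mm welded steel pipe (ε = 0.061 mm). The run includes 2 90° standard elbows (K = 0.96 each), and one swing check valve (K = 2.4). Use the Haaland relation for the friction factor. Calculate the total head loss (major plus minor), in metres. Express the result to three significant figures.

V = 4Q/(πD²) = 2.890 m/s; V²/2g = 0.4258 m
Re = 1.26×10^6, ε/D = 1.07×10^-4 → f = 0.01321 (Haaland)
Major: h_f = f(L/D)·V²/2g = 0.01321·344.5·0.4258 = 1.938 m
Minor: ΣK = 4.32; h_m = ΣK·V²/2g = 1.840 m
Total H_L = 1.938 + 1.840 = 3.778 m

H_L ≈ 3.78 m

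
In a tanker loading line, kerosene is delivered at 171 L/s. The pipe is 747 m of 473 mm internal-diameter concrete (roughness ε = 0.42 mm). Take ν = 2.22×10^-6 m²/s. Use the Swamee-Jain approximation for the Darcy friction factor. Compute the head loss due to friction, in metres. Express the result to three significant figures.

V = 4Q/(πD²) = 4·0.171/(π·0.473²) = 0.9732 m/s
Re = VD/ν = 0.9732·0.473/2.22×10^-6 = 2.07×10^5 → turbulent
ε/D = 0.42/473 = 8.88×10^-4
Swamee-Jain: f = 0.02069
h_f = f(L/D)V²/(2g) = 0.02069·(747/0.473)·0.9732²/(2·9.81) = 1.577 m

h_f ≈ 1.58 m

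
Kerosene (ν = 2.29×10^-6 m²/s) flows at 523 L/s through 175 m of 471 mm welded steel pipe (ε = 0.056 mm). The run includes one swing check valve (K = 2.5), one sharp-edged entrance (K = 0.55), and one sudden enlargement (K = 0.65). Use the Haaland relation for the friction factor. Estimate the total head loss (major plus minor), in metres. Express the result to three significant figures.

V = 4Q/(πD²) = 3.002 m/s; V²/2g = 0.4592 m
Re = 6.17×10^5, ε/D = 1.19×10^-4 → f = 0.01416 (Haaland)
Major: h_f = f(L/D)·V²/2g = 0.01416·371.5·0.4592 = 2.417 m
Minor: ΣK = 3.70; h_m = ΣK·V²/2g = 1.699 m
Total H_L = 2.417 + 1.699 = 4.116 m

H_L ≈ 4.12 m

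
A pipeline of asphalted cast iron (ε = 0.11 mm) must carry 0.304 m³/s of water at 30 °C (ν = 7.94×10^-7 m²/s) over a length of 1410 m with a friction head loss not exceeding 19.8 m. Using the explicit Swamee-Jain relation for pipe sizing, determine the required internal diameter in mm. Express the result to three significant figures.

D ≈ 391 mm

Swamee-Jain (Type III): D = 0.66·[ε^1.25·(LQ²/(gh_f))^4.75 + ν·Q^9.4·(L/(gh_f))^5.2]^0.04
LQ²/(gh_f) = 0.6709; L/(gh_f) = 7.259
Term 1 = ε^1.25·(…)^4.75 = 1.69×10^-6; Term 2 = ν·Q^9.4·(…)^5.2 = 3.28×10^-7
D = 0.66·(1.69×10^-6 + 3.28×10^-7)^0.04 = 0.3906 m = 391 mm
Check: V = 2.54 m/s, Re = 1.25×10^6, f = 0.01545, h_f = 18.3 m ≈ 19.8 m ✓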